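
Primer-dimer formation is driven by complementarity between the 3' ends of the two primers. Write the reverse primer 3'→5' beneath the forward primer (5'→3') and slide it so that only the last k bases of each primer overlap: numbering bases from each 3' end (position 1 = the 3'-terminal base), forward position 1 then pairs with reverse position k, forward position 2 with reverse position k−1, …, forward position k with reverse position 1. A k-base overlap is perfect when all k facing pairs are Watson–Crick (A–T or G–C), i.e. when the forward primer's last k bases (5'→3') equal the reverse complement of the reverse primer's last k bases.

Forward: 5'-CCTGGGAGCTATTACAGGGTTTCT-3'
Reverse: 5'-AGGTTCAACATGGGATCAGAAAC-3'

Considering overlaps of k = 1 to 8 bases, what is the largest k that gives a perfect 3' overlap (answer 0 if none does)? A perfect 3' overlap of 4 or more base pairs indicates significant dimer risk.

Last 8 bases (5'→3') — forward …GGGTTTCT, reverse …TCAGAAAC.
Reverse complement of the reverse primer's last 8 bases: GTTTCTGA; its first k bases are the reverse complement of the reverse primer's last k bases, so a perfect k-base overlap needs the forward primer's last k bases to equal them.
Comparing (forward last k vs required): k=1: T vs G ✗; k=2: CT vs GT ✗; k=3: TCT vs GTT ✗; k=4: TTCT vs GTTT ✗; k=5: TTTCT vs GTTTC ✗; k=6: GTTTCT vs GTTTCT ✓; k=7: GGTTTCT vs GTTTCTG ✗; k=8: GGGTTTCT vs GTTTCTGA ✗.
Only k = 6 is perfect, so the longest perfect 3' overlap is 6.

Longest perfect overlap: 6 complementary base pairs; significant dimer risk (threshold 4).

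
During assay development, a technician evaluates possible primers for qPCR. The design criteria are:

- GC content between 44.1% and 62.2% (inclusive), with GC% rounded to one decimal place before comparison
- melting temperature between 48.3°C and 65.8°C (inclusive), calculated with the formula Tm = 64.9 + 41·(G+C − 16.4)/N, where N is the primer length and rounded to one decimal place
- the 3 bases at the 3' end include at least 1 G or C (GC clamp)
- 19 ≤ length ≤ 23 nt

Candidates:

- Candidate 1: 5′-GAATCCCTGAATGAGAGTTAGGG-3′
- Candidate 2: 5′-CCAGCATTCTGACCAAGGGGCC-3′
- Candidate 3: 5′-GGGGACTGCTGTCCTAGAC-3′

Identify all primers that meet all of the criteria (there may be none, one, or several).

Candidate 1 only.

Candidate 1 (23 nt, A=7 T=5 G=8 C=3): GC 11/23 = 47.8% ✓; Tm = 64.9 + 41·(11 − 16.4)/23 = 55.3°C ✓; 3' end GGG has 3 G/C ✓; length 23 ✓ — passes.
Candidate 2 (22 nt, A=5 T=3 G=6 C=8): GC 14/22 = 63.6%, outside 44.1–62.2% ✗; Tm = 64.9 + 41·(14 − 16.4)/22 = 60.4°C ✓; 3' end GCC has 3 G/C ✓; length 22 ✓ — fails.
Candidate 3 (19 nt, A=3 T=4 G=7 C=5): GC 12/19 = 63.2%, outside 44.1–62.2% ✗; Tm = 64.9 + 41·(12 − 16.4)/19 = 55.4°C ✓; 3' end GAC has 2 G/C ✓; length 19 ✓ — fails.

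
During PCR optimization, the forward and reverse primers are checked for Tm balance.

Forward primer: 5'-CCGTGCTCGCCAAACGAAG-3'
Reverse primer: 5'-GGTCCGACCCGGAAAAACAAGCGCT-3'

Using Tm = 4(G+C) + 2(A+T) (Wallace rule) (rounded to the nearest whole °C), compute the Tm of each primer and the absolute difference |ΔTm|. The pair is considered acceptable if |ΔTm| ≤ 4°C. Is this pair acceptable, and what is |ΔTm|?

Forward: A=5 T=2 G=5 C=7 → Tm = 2·7 + 4·12 = 62°C.
Reverse: A=8 T=2 G=7 C=8 → Tm = 2·10 + 4·15 = 80°C.
|ΔTm| = |62 − 80| = 18°C, > 4°C.

|ΔTm| = 18°C; the pair is not acceptable.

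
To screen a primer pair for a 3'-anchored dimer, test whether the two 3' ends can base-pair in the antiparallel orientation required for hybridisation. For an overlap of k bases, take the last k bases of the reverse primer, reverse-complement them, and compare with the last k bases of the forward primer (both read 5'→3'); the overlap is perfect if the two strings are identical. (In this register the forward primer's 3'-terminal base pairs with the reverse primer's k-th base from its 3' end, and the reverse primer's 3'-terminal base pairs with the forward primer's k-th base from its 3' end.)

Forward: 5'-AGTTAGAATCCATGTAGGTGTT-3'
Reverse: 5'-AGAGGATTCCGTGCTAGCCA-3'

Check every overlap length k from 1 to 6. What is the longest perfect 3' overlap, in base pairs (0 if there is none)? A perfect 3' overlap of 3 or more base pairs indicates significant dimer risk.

Last 6 bases (5'→3') — forward …GGTGTT, reverse …TAGCCA.
Reverse complement of the reverse primer's last 6 bases: TGGCTA; its first k bases are the reverse complement of the reverse primer's last k bases, so a perfect k-base overlap needs the forward primer's last k bases to equal them.
Comparing (forward last k vs required): k=1: T vs T ✓; k=2: TT vs TG ✗; k=3: GTT vs TGG ✗; k=4: TGTT vs TGGC ✗; k=5: GTGTT vs TGGCT ✗; k=6: GGTGTT vs TGGCTA ✗.
Only k = 1 is perfect, so the longest perfect 3' overlap is 1.

Longest perfect overlap: 1 complementary base pair; below the dimer-risk threshold (threshold 3).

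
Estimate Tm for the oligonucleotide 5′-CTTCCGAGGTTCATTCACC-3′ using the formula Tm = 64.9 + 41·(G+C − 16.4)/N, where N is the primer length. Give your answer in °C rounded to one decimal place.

51.1°C

Base counts: A=3, T=6, G=3, C=7; G+C = 10, N = 19.
Tm = 64.9 + 41·(10 − 16.4)/19 = 64.9 + -262.40/19 = 51.1°C.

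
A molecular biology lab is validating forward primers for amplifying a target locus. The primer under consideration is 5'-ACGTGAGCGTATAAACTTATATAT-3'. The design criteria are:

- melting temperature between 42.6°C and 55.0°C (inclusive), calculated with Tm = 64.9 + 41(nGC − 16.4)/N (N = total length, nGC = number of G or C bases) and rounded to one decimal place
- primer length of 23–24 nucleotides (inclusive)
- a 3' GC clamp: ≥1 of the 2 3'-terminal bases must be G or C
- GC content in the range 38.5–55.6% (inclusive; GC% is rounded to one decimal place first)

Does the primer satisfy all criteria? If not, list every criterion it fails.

Fails: GC clamp, GC content.

Base counts: A=9, T=8, G=4, C=3 (length 24).
Tm: Tm = 64.9 + 41·(7 − 16.4)/24 = 48.8°C ✓
length: length 24 ✓
GC clamp: 3' end AT has 0 G/C, need ≥1 ✗
GC content: GC 7/24 = 29.2%, outside 38.5–55.6% ✗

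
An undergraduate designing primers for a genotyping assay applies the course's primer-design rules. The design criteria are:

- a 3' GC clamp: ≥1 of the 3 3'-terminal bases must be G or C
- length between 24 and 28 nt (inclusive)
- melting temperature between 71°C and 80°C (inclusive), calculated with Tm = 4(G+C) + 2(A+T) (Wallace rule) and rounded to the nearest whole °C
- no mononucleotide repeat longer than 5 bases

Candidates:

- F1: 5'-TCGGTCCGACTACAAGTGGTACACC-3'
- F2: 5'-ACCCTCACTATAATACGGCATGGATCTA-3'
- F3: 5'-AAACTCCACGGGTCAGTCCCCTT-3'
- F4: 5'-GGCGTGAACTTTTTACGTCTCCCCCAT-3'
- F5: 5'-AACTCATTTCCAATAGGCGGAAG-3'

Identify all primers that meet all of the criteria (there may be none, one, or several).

F1 (25 nt, A=6 T=5 G=6 C=8): 3' end ACC has 2 G/C ✓; length 25 ✓; Tm = 2·11 + 4·14 = 78°C ✓; longest run = 2 ✓ — passes.
F2 (28 nt, A=9 T=7 G=4 C=8): 3' end CTA has 1 G/C ✓; length 28 ✓; Tm = 2·16 + 4·12 = 80°C ✓; longest run = 3 ✓ — passes.
F3 (23 nt, A=5 T=5 G=4 C=9): 3' end CTT has 1 G/C ✓; length 23, outside 24–28 ✗; Tm = 2·10 + 4·13 = 72°C ✓; longest run = 4 ✓ — fails.
F4 (27 nt, A=4 T=9 G=5 C=9): 3' end CAT has 1 G/C ✓; length 27 ✓; Tm = 2·13 + 4·14 = 82°C, outside 71–80°C ✗; longest run = 5 ✓ — fails.
F5 (23 nt, A=8 T=5 G=5 C=5): 3' end AAG has 1 G/C ✓; length 23, outside 24–28 ✗; Tm = 2·13 + 4·10 = 66°C, outside 71–80°C ✗; longest run = 3 ✓ — fails.

F1 and F2.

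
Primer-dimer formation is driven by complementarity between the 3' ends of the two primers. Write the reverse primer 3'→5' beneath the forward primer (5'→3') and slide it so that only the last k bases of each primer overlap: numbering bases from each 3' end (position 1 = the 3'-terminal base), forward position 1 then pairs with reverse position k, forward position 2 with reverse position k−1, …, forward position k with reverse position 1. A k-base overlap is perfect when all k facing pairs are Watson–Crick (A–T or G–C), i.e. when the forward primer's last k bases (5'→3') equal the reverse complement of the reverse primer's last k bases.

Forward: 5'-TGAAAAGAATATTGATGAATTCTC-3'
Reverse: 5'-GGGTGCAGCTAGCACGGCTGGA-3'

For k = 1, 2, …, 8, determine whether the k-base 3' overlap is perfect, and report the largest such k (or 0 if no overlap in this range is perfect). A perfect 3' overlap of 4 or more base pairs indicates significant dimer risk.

Longest perfect overlap: 2 complementary base pairs; below the dimer-risk threshold (threshold 4).

Last 8 bases (5'→3') — forward …GAATTCTC, reverse …CGGCTGGA.
Reverse complement of the reverse primer's last 8 bases: TCCAGCCG; its first k bases are the reverse complement of the reverse primer's last k bases, so a perfect k-base overlap needs the forward primer's last k bases to equal them.
Comparing (forward last k vs required): k=1: C vs T ✗; k=2: TC vs TC ✓; k=3: CTC vs TCC ✗; k=4: TCTC vs TCCA ✗; k=5: TTCTC vs TCCAG ✗; k=6: ATTCTC vs TCCAGC ✗; k=7: AATTCTC vs TCCAGCC ✗; k=8: GAATTCTC vs TCCAGCCG ✗.
Only k = 2 is perfect, so the longest perfect 3' overlap is 2.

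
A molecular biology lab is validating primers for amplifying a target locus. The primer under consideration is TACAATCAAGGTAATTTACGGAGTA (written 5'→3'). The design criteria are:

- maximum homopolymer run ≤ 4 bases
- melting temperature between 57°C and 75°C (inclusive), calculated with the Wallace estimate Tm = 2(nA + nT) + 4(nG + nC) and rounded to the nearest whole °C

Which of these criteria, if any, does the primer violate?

Base counts: A=10, T=7, G=5, C=3 (length 25).
homopolymer run: longest run = 3 ✓
Tm: Tm = 2·17 + 4·8 = 66°C ✓

Meets all criteria.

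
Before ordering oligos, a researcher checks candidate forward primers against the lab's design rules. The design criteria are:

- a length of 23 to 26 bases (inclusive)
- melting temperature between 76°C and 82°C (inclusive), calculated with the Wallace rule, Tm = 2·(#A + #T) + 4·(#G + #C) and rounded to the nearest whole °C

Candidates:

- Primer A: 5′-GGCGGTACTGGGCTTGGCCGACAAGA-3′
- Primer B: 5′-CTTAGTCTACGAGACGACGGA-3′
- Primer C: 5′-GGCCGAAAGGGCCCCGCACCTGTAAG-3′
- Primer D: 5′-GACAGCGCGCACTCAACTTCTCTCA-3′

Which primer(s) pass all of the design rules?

Primer A (26 nt, A=5 T=4 G=11 C=6): length 26 ✓; Tm = 2·9 + 4·17 = 86°C, outside 76–82°C ✗ — fails.
Primer B (21 nt, A=6 T=4 G=6 C=5): length 21, outside 23–26 ✗; Tm = 2·10 + 4·11 = 64°C, outside 76–82°C ✗ — fails.
Primer C (26 nt, A=6 T=2 G=9 C=9): length 26 ✓; Tm = 2·8 + 4·18 = 88°C, outside 76–82°C ✗ — fails.
Primer D (25 nt, A=6 T=5 G=4 C=10): length 25 ✓; Tm = 2·11 + 4·14 = 78°C ✓ — passes.

Primer D only.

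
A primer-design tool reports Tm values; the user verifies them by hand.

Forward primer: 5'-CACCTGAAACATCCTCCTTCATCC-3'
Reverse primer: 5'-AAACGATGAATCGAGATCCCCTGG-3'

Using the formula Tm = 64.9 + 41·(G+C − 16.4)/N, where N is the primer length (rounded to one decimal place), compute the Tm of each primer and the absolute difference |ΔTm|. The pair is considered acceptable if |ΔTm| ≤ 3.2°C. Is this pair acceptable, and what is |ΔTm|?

Forward: G+C = 12, N = 24 → Tm = 64.9 + 41·(12 − 16.4)/24 = 57.4°C.
Reverse: G+C = 12, N = 24 → Tm = 64.9 + 41·(12 − 16.4)/24 = 57.4°C.
|ΔTm| = |57.4 − 57.4| = 0.0°C, ≤ 3.2°C.

|ΔTm| = 0.0°C; the pair is acceptable.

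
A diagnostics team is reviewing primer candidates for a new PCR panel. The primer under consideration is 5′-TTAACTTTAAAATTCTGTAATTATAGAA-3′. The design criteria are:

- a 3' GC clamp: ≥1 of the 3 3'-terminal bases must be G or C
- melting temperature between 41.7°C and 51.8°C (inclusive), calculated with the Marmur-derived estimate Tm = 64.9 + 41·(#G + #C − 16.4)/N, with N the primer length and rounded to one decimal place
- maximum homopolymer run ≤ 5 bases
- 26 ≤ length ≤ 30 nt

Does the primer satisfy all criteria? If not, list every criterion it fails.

Base counts: A=12, T=12, G=2, C=2 (length 28).
GC clamp: 3' end GAA has 1 G/C ✓
Tm: Tm = 64.9 + 41·(4 − 16.4)/28 = 46.7°C ✓
homopolymer run: longest run = 4 ✓
length: length 28 ✓

Meets all criteria.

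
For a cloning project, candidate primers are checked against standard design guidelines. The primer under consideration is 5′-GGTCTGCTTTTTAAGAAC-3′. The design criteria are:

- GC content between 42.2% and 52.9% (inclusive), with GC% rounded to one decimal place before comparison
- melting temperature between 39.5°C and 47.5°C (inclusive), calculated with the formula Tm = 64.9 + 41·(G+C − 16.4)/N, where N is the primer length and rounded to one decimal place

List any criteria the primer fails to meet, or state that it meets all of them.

Base counts: A=4, T=7, G=4, C=3 (length 18).
GC content: GC 7/18 = 38.9%, outside 42.2–52.9% ✗
Tm: Tm = 64.9 + 41·(7 − 16.4)/18 = 43.5°C ✓

Fails: GC content.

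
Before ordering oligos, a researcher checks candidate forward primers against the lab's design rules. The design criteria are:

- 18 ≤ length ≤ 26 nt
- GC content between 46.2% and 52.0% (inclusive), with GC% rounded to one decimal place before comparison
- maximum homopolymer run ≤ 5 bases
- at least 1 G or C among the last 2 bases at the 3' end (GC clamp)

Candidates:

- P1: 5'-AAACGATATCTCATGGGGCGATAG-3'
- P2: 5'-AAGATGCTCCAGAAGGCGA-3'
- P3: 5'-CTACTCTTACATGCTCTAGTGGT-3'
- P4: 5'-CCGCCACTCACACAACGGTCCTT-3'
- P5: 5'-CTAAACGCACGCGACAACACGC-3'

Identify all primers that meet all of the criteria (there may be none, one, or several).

None of the candidates satisfy all criteria.

P1 (24 nt, A=8 T=5 G=7 C=4): length 24 ✓; GC 11/24 = 45.8%, outside 46.2–52.0% ✗; longest run = 4 ✓; 3' end AG has 1 G/C ✓ — fails.
P2 (19 nt, A=7 T=2 G=6 C=4): length 19 ✓; GC 10/19 = 52.6%, outside 46.2–52.0% ✗; longest run = 2 ✓; 3' end GA has 1 G/C ✓ — fails.
P3 (23 nt, A=4 T=9 G=4 C=6): length 23 ✓; GC 10/23 = 43.5%, outside 46.2–52.0% ✗; longest run = 2 ✓; 3' end GT has 1 G/C ✓ — fails.
P4 (23 nt, A=5 T=4 G=3 C=11): length 23 ✓; GC 14/23 = 60.9%, outside 46.2–52.0% ✗; longest run = 2 ✓; 3' end TT has 0 G/C, need ≥1 ✗ — fails.
P5 (22 nt, A=8 T=1 G=4 C=9): length 22 ✓; GC 13/22 = 59.1%, outside 46.2–52.0% ✗; longest run = 3 ✓; 3' end GC has 2 G/C ✓ — fails.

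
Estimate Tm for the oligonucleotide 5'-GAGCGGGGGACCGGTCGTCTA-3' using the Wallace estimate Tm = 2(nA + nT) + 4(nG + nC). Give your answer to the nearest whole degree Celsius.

Base counts: A=3, T=3, G=10, C=5 (length 21).
Tm = 2·(3+3) + 4·(10+5) = 2·6 + 4·15 = 12 + 60 = 72°C.

72°C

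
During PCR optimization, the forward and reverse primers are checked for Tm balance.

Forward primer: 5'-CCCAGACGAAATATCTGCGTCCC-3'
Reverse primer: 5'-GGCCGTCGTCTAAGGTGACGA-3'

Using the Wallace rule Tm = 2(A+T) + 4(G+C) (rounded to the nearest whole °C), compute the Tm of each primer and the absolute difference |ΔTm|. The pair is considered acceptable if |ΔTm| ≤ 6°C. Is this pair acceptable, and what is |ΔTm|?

Forward: A=6 T=4 G=4 C=9 → Tm = 2·10 + 4·13 = 72°C.
Reverse: A=4 T=4 G=8 C=5 → Tm = 2·8 + 4·13 = 68°C.
|ΔTm| = |72 − 68| = 4°C, ≤ 6°C.

|ΔTm| = 4°C; the pair is acceptable.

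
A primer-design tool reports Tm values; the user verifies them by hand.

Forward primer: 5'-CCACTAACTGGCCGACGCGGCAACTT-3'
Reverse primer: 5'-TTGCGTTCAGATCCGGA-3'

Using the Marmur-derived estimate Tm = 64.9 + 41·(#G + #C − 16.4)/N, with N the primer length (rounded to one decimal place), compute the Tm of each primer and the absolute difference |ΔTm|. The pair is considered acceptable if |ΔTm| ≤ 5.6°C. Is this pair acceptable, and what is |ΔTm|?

|ΔTm| = 17.2°C; the pair is not acceptable.

Forward: G+C = 16, N = 26 → Tm = 64.9 + 41·(16 − 16.4)/26 = 64.3°C.
Reverse: G+C = 9, N = 17 → Tm = 64.9 + 41·(9 − 16.4)/17 = 47.1°C.
|ΔTm| = |64.3 − 47.1| = 17.2°C, > 5.6°C.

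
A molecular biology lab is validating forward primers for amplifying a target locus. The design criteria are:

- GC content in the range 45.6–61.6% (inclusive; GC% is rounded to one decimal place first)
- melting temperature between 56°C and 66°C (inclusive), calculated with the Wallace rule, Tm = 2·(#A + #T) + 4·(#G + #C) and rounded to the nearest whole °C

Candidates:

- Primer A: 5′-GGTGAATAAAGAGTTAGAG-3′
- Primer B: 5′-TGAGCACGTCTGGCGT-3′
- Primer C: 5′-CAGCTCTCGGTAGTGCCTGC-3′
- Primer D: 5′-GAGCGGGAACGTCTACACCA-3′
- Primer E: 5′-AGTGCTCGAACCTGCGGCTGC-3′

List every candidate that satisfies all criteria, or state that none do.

Primer D only.

Primer A (19 nt, A=8 T=4 G=7 C=0): GC 7/19 = 36.8%, outside 45.6–61.6% ✗; Tm = 2·12 + 4·7 = 52°C, outside 56–66°C ✗ — fails.
Primer B (16 nt, A=2 T=4 G=6 C=4): GC 10/16 = 62.5%, outside 45.6–61.6% ✗; Tm = 2·6 + 4·10 = 52°C, outside 56–66°C ✗ — fails.
Primer C (20 nt, A=2 T=5 G=6 C=7): GC 13/20 = 65.0%, outside 45.6–61.6% ✗; Tm = 2·7 + 4·13 = 66°C ✓ — fails.
Primer D (20 nt, A=6 T=2 G=6 C=6): GC 12/20 = 60.0% ✓; Tm = 2·8 + 4·12 = 64°C ✓ — passes.
Primer E (21 nt, A=3 T=4 G=7 C=7): GC 14/21 = 66.7%, outside 45.6–61.6% ✗; Tm = 2·7 + 4·14 = 70°C, outside 56–66°C ✗ — fails.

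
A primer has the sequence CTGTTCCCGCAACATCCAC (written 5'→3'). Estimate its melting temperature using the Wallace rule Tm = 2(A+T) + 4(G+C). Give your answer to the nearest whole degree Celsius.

Base counts: A=4, T=4, G=2, C=9 (length 19).
Tm = 2·(4+4) + 4·(2+9) = 2·8 + 4·11 = 16 + 44 = 60°C.

60°C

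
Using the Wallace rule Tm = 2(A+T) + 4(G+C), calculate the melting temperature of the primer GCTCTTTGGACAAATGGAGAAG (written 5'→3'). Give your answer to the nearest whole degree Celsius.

64°C

Base counts: A=7, T=5, G=7, C=3 (length 22).
Tm = 2·(7+5) + 4·(7+3) = 2·12 + 4·10 = 24 + 40 = 64°C.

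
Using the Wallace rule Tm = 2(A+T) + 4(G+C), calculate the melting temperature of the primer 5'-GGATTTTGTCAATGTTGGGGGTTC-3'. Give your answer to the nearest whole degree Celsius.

70°C

Base counts: A=3, T=10, G=9, C=2 (length 24).
Tm = 2·(3+10) + 4·(9+2) = 2·13 + 4·11 = 26 + 44 = 70°C.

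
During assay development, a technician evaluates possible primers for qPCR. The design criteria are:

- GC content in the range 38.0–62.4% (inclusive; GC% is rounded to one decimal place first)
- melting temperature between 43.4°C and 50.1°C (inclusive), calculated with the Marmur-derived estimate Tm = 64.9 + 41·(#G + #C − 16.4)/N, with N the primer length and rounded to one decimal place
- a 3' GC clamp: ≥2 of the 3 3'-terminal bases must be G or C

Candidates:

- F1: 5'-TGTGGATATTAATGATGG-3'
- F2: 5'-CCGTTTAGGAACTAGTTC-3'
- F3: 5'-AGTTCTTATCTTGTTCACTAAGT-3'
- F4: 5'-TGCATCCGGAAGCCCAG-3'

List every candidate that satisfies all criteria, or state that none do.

F1 (18 nt, A=5 T=7 G=6 C=0): GC 6/18 = 33.3%, outside 38.0–62.4% ✗; Tm = 64.9 + 41·(6 − 16.4)/18 = 41.2°C, outside 43.4–50.1°C ✗; 3' end TGG has 2 G/C ✓ — fails.
F2 (18 nt, A=4 T=6 G=4 C=4): GC 8/18 = 44.4% ✓; Tm = 64.9 + 41·(8 − 16.4)/18 = 45.8°C ✓; 3' end TTC has 1 G/C, need ≥2 ✗ — fails.
F3 (23 nt, A=5 T=11 G=3 C=4): GC 7/23 = 30.4%, outside 38.0–62.4% ✗; Tm = 64.9 + 41·(7 − 16.4)/23 = 48.1°C ✓; 3' end AGT has 1 G/C, need ≥2 ✗ — fails.
F4 (17 nt, A=4 T=2 G=5 C=6): GC 11/17 = 64.7%, outside 38.0–62.4% ✗; Tm = 64.9 + 41·(11 − 16.4)/17 = 51.9°C, outside 43.4–50.1°C ✗; 3' end CAG has 2 G/C ✓ — fails.

None of the candidates satisfy all criteria.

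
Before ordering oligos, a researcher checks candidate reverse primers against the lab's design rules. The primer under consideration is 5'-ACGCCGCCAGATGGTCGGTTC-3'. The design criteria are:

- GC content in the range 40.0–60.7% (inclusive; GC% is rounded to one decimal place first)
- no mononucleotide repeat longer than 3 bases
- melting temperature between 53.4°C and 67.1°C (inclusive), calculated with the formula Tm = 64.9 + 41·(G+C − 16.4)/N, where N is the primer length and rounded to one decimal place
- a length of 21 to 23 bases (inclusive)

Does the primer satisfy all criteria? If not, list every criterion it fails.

Base counts: A=3, T=4, G=7, C=7 (length 21).
GC content: GC 14/21 = 66.7%, outside 40.0–60.7% ✗
homopolymer run: longest run = 2 ✓
Tm: Tm = 64.9 + 41·(14 − 16.4)/21 = 60.2°C ✓
length: length 21 ✓

Fails: GC content.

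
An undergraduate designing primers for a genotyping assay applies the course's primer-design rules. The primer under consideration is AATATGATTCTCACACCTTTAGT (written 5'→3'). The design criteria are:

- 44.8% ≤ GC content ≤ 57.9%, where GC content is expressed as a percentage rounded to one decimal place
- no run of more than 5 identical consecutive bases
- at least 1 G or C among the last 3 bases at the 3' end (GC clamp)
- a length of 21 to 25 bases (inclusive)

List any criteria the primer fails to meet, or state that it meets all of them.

Base counts: A=7, T=9, G=2, C=5 (length 23).
GC content: GC 7/23 = 30.4%, outside 44.8–57.9% ✗
homopolymer run: longest run = 3 ✓
GC clamp: 3' end AGT has 1 G/C ✓
length: length 23 ✓

Fails: GC content.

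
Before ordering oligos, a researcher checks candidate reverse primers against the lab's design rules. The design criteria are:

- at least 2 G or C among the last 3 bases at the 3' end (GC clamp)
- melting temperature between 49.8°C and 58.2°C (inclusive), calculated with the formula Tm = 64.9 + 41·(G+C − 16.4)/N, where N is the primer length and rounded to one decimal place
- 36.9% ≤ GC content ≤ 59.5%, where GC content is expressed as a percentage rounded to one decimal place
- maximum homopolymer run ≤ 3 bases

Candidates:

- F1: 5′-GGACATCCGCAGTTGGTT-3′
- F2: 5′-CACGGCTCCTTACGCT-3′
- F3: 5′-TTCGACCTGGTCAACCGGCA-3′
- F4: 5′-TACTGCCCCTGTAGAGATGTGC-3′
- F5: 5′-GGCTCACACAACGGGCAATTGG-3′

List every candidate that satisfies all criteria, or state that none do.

F1 (18 nt, A=3 T=5 G=6 C=4): 3' end GTT has 1 G/C, need ≥2 ✗; Tm = 64.9 + 41·(10 − 16.4)/18 = 50.3°C ✓; GC 10/18 = 55.6% ✓; longest run = 2 ✓ — fails.
F2 (16 nt, A=2 T=4 G=3 C=7): 3' end GCT has 2 G/C ✓; Tm = 64.9 + 41·(10 − 16.4)/16 = 48.5°C, outside 49.8–58.2°C ✗; GC 10/16 = 62.5%, outside 36.9–59.5% ✗; longest run = 2 ✓ — fails.
F3 (20 nt, A=4 T=4 G=5 C=7): 3' end GCA has 2 G/C ✓; Tm = 64.9 + 41·(12 − 16.4)/20 = 55.9°C ✓; GC 12/20 = 60.0%, outside 36.9–59.5% ✗; longest run = 2 ✓ — fails.
F4 (22 nt, A=4 T=6 G=6 C=6): 3' end TGC has 2 G/C ✓; Tm = 64.9 + 41·(12 − 16.4)/22 = 56.7°C ✓; GC 12/22 = 54.5% ✓; longest run = 4, exceeds 3 ✗ — fails.
F5 (22 nt, A=6 T=3 G=7 C=6): 3' end TGG has 2 G/C ✓; Tm = 64.9 + 41·(13 − 16.4)/22 = 58.6°C, outside 49.8–58.2°C ✗; GC 13/22 = 59.1% ✓; longest run = 3 ✓ — fails.

None of the candidates satisfy all criteria.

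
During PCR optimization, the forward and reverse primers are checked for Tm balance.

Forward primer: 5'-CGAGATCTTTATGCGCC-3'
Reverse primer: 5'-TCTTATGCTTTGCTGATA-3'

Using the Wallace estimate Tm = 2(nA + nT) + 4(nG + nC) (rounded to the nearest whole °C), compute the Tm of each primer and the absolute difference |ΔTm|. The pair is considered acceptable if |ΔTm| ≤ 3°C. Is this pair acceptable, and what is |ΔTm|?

|ΔTm| = 4°C; the pair is not acceptable.

Forward: A=3 T=5 G=4 C=5 → Tm = 2·8 + 4·9 = 52°C.
Reverse: A=3 T=9 G=3 C=3 → Tm = 2·12 + 4·6 = 48°C.
|ΔTm| = |52 − 48| = 4°C, > 3°C.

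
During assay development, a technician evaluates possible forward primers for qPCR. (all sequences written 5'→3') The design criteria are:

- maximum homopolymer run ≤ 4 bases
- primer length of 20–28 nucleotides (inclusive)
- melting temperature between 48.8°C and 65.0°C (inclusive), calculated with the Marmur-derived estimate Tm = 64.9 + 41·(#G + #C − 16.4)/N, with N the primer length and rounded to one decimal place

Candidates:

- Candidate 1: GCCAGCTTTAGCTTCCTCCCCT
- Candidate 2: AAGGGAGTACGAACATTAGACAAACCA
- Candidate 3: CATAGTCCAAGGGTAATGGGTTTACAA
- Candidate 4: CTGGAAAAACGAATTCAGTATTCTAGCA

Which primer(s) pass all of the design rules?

Candidate 1 (22 nt, A=2 T=7 G=3 C=10): longest run = 4 ✓; length 22 ✓; Tm = 64.9 + 41·(13 − 16.4)/22 = 58.6°C ✓ — passes.
Candidate 2 (27 nt, A=13 T=3 G=6 C=5): longest run = 3 ✓; length 27 ✓; Tm = 64.9 + 41·(11 − 16.4)/27 = 56.7°C ✓ — passes.
Candidate 3 (27 nt, A=9 T=7 G=7 C=4): longest run = 3 ✓; length 27 ✓; Tm = 64.9 + 41·(11 − 16.4)/27 = 56.7°C ✓ — passes.
Candidate 4 (28 nt, A=11 T=7 G=5 C=5): longest run = 5, exceeds 4 ✗; length 28 ✓; Tm = 64.9 + 41·(10 − 16.4)/28 = 55.5°C ✓ — fails.

Candidate 1, Candidate 2 and Candidate 3.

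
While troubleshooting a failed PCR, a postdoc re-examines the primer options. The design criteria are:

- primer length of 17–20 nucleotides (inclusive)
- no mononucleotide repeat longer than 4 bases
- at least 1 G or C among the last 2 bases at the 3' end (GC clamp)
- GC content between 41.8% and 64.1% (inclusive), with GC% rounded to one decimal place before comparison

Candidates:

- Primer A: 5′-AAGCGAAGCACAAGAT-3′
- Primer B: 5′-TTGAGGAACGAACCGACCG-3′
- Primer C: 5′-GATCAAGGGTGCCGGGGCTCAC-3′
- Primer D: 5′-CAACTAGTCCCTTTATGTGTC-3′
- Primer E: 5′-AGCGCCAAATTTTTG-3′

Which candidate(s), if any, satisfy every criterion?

Primer A (16 nt, A=8 T=1 G=4 C=3): length 16, outside 17–20 ✗; longest run = 2 ✓; 3' end AT has 0 G/C, need ≥1 ✗; GC 7/16 = 43.8% ✓ — fails.
Primer B (19 nt, A=6 T=2 G=6 C=5): length 19 ✓; longest run = 2 ✓; 3' end CG has 2 G/C ✓; GC 11/19 = 57.9% ✓ — passes.
Primer C (22 nt, A=4 T=3 G=9 C=6): length 22, outside 17–20 ✗; longest run = 4 ✓; 3' end AC has 1 G/C ✓; GC 15/22 = 68.2%, outside 41.8–64.1% ✗ — fails.
Primer D (21 nt, A=4 T=8 G=3 C=6): length 21, outside 17–20 ✗; longest run = 3 ✓; 3' end TC has 1 G/C ✓; GC 9/21 = 42.9% ✓ — fails.
Primer E (15 nt, A=4 T=5 G=3 C=3): length 15, outside 17–20 ✗; longest run = 5, exceeds 4 ✗; 3' end TG has 1 G/C ✓; GC 6/15 = 40.0%, outside 41.8–64.1% ✗ — fails.

Primer B only.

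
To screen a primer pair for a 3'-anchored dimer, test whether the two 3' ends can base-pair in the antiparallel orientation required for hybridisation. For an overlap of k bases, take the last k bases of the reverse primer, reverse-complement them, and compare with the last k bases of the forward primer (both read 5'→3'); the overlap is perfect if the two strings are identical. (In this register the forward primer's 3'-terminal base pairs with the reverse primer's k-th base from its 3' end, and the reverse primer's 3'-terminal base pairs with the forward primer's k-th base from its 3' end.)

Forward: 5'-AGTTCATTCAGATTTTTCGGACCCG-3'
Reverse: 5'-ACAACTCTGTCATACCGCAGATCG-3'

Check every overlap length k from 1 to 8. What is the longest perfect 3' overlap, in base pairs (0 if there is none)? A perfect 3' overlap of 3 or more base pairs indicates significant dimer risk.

Last 8 bases (5'→3') — forward …CGGACCCG, reverse …GCAGATCG.
Reverse complement of the reverse primer's last 8 bases: CGATCTGC; its first k bases are the reverse complement of the reverse primer's last k bases, so a perfect k-base overlap needs the forward primer's last k bases to equal them.
Comparing (forward last k vs required): k=1: G vs C ✗; k=2: CG vs CG ✓; k=3: CCG vs CGA ✗; k=4: CCCG vs CGAT ✗; k=5: ACCCG vs CGATC ✗; k=6: GACCCG vs CGATCT ✗; k=7: GGACCCG vs CGATCTG ✗; k=8: CGGACCCG vs CGATCTGC ✗.
Only k = 2 is perfect, so the longest perfect 3' overlap is 2.

Longest perfect overlap: 2 complementary base pairs; below the dimer-risk threshold (threshold 3).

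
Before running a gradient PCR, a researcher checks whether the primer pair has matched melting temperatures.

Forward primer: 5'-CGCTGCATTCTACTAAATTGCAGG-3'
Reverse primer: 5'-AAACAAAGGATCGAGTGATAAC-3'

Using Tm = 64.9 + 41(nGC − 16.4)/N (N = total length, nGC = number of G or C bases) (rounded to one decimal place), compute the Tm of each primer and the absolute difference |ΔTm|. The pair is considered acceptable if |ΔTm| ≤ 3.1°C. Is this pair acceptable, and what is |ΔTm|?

|ΔTm| = 6.5°C; the pair is not acceptable.

Forward: G+C = 11, N = 24 → Tm = 64.9 + 41·(11 − 16.4)/24 = 55.7°C.
Reverse: G+C = 8, N = 22 → Tm = 64.9 + 41·(8 − 16.4)/22 = 49.2°C.
|ΔTm| = |55.7 − 49.2| = 6.5°C, > 3.1°C.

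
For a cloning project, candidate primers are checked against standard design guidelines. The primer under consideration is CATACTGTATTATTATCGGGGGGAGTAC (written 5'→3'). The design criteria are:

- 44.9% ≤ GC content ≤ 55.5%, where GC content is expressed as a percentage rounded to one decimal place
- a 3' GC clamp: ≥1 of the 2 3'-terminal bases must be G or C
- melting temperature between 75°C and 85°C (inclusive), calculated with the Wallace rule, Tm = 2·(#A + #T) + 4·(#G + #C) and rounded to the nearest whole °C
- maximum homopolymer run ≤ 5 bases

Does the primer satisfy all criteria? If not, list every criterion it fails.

Base counts: A=7, T=9, G=8, C=4 (length 28).
GC content: GC 12/28 = 42.9%, outside 44.9–55.5% ✗
GC clamp: 3' end AC has 1 G/C ✓
Tm: Tm = 2·16 + 4·12 = 80°C ✓
homopolymer run: longest run = 6, exceeds 5 ✗

Fails: GC content, homopolymer run.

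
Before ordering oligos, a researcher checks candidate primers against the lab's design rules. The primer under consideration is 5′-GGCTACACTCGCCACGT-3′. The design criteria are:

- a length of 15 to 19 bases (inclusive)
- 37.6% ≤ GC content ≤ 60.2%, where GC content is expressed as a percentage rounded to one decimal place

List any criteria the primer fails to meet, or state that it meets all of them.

Base counts: A=3, T=3, G=4, C=7 (length 17).
length: length 17 ✓
GC content: GC 11/17 = 64.7%, outside 37.6–60.2% ✗

Fails: GC content.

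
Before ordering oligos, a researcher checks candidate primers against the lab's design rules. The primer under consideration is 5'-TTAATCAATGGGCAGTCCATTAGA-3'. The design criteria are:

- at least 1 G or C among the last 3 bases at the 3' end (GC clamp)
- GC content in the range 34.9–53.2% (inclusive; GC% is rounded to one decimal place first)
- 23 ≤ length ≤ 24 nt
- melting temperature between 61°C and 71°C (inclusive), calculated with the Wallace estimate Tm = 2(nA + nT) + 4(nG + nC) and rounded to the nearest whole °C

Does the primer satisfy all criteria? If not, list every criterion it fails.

Meets all criteria.

Base counts: A=8, T=7, G=5, C=4 (length 24).
GC clamp: 3' end AGA has 1 G/C ✓
GC content: GC 9/24 = 37.5% ✓
length: length 24 ✓
Tm: Tm = 2·15 + 4·9 = 66°C ✓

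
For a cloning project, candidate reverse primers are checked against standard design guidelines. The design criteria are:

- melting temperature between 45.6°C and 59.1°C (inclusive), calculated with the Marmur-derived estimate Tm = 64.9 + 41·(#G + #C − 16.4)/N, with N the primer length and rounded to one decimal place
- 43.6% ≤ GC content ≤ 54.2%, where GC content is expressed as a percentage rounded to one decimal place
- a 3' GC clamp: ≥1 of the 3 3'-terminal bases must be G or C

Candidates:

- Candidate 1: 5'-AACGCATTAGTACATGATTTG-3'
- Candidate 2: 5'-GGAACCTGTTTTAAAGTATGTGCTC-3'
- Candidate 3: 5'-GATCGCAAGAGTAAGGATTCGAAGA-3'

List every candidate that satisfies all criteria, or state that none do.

Candidate 3 only.

Candidate 1 (21 nt, A=7 T=7 G=4 C=3): Tm = 64.9 + 41·(7 − 16.4)/21 = 46.5°C ✓; GC 7/21 = 33.3%, outside 43.6–54.2% ✗; 3' end TTG has 1 G/C ✓ — fails.
Candidate 2 (25 nt, A=6 T=9 G=6 C=4): Tm = 64.9 + 41·(10 − 16.4)/25 = 54.4°C ✓; GC 10/25 = 40.0%, outside 43.6–54.2% ✗; 3' end CTC has 2 G/C ✓ — fails.
Candidate 3 (25 nt, A=10 T=4 G=8 C=3): Tm = 64.9 + 41·(11 − 16.4)/25 = 56.0°C ✓; GC 11/25 = 44.0% ✓; 3' end AGA has 1 G/C ✓ — passes.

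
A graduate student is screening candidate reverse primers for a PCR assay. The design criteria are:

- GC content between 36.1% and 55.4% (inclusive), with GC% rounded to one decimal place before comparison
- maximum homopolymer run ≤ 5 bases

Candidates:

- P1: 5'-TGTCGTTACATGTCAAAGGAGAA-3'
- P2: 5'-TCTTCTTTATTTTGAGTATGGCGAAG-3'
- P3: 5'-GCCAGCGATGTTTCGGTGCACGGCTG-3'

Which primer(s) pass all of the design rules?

P1 only.

P1 (23 nt, A=8 T=6 G=6 C=3): GC 9/23 = 39.1% ✓; longest run = 3 ✓ — passes.
P2 (26 nt, A=5 T=12 G=6 C=3): GC 9/26 = 34.6%, outside 36.1–55.4% ✗; longest run = 4 ✓ — fails.
P3 (26 nt, A=3 T=6 G=10 C=7): GC 17/26 = 65.4%, outside 36.1–55.4% ✗; longest run = 3 ✓ — fails.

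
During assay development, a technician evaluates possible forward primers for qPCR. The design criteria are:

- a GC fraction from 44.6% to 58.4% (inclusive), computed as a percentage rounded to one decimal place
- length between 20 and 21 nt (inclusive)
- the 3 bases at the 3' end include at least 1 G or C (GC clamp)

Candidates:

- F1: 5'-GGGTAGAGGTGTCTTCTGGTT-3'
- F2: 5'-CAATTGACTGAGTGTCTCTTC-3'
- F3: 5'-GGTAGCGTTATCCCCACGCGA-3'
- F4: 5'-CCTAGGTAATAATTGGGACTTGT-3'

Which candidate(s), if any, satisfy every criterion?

F1 (21 nt, A=2 T=8 G=9 C=2): GC 11/21 = 52.4% ✓; length 21 ✓; 3' end GTT has 1 G/C ✓ — passes.
F2 (21 nt, A=4 T=8 G=4 C=5): GC 9/21 = 42.9%, outside 44.6–58.4% ✗; length 21 ✓; 3' end TTC has 1 G/C ✓ — fails.
F3 (21 nt, A=4 T=4 G=6 C=7): GC 13/21 = 61.9%, outside 44.6–58.4% ✗; length 21 ✓; 3' end CGA has 2 G/C ✓ — fails.
F4 (23 nt, A=6 T=8 G=6 C=3): GC 9/23 = 39.1%, outside 44.6–58.4% ✗; length 23, outside 20–21 ✗; 3' end TGT has 1 G/C ✓ — fails.

F1 only.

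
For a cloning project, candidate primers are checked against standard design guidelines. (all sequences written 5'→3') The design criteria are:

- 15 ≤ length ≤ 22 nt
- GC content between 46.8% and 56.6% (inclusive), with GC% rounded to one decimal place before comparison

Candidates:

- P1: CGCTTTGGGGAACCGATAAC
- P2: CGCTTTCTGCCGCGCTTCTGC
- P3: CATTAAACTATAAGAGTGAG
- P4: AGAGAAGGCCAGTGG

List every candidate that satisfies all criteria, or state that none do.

P1 (20 nt, A=5 T=4 G=6 C=5): length 20 ✓; GC 11/20 = 55.0% ✓ — passes.
P2 (21 nt, A=0 T=7 G=5 C=9): length 21 ✓; GC 14/21 = 66.7%, outside 46.8–56.6% ✗ — fails.
P3 (20 nt, A=9 T=5 G=4 C=2): length 20 ✓; GC 6/20 = 30.0%, outside 46.8–56.6% ✗ — fails.
P4 (15 nt, A=5 T=1 G=7 C=2): length 15 ✓; GC 9/15 = 60.0%, outside 46.8–56.6% ✗ — fails.

P1 only.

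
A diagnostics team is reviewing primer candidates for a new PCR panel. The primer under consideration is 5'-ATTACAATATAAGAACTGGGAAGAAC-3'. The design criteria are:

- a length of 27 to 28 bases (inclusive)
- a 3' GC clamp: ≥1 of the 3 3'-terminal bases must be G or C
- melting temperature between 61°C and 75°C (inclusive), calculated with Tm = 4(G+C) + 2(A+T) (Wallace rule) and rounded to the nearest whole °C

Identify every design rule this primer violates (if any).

Base counts: A=13, T=5, G=5, C=3 (length 26).
length: length 26, outside 27–28 ✗
GC clamp: 3' end AAC has 1 G/C ✓
Tm: Tm = 2·18 + 4·8 = 68°C ✓

Fails: length.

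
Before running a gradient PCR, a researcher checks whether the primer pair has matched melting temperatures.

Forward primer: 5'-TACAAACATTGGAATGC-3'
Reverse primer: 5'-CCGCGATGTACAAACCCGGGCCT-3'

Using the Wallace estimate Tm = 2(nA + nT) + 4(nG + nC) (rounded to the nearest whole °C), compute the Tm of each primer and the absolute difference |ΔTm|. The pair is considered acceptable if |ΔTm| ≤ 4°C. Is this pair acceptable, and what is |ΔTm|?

Forward: A=7 T=4 G=3 C=3 → Tm = 2·11 + 4·6 = 46°C.
Reverse: A=5 T=3 G=6 C=9 → Tm = 2·8 + 4·15 = 76°C.
|ΔTm| = |46 − 76| = 30°C, > 4°C.

|ΔTm| = 30°C; the pair is not acceptable.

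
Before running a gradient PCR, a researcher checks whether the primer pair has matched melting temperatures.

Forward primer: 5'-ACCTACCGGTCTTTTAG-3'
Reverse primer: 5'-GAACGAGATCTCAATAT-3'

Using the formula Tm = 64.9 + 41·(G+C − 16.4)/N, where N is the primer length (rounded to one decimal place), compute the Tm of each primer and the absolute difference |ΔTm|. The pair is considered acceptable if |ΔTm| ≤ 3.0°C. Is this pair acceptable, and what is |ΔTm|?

|ΔTm| = 4.8°C; the pair is not acceptable.

Forward: G+C = 8, N = 17 → Tm = 64.9 + 41·(8 − 16.4)/17 = 44.6°C.
Reverse: G+C = 6, N = 17 → Tm = 64.9 + 41·(6 − 16.4)/17 = 39.8°C.
|ΔTm| = |44.6 − 39.8| = 4.8°C, > 3.0°C.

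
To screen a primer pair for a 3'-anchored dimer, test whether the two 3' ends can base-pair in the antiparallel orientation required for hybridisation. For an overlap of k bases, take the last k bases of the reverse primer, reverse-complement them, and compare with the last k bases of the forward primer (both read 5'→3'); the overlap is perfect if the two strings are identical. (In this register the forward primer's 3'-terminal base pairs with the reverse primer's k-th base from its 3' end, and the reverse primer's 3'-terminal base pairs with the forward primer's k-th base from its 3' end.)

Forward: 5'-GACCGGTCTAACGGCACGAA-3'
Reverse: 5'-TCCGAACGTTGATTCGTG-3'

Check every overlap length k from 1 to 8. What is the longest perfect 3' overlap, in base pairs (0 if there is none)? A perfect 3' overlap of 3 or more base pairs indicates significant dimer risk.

Longest perfect overlap: 6 complementary base pairs; significant dimer risk (threshold 3).

Last 8 bases (5'→3') — forward …GGCACGAA, reverse …GATTCGTG.
Reverse complement of the reverse primer's last 8 bases: CACGAATC; its first k bases are the reverse complement of the reverse primer's last k bases, so a perfect k-base overlap needs the forward primer's last k bases to equal them.
Comparing (forward last k vs required): k=1: A vs C ✗; k=2: AA vs CA ✗; k=3: GAA vs CAC ✗; k=4: CGAA vs CACG ✗; k=5: ACGAA vs CACGA ✗; k=6: CACGAA vs CACGAA ✓; k=7: GCACGAA vs CACGAAT ✗; k=8: GGCACGAA vs CACGAATC ✗.
Only k = 6 is perfect, so the longest perfect 3' overlap is 6.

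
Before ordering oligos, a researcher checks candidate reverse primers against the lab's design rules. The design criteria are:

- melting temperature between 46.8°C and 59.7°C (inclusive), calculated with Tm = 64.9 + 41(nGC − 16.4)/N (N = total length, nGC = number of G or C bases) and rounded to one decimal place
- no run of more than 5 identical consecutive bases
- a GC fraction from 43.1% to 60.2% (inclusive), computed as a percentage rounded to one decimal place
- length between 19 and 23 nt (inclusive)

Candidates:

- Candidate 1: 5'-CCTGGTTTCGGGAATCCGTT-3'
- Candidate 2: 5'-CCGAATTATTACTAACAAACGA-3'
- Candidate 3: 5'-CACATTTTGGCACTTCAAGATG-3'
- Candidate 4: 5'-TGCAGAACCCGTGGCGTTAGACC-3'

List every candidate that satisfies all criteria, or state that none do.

Candidate 1 only.

Candidate 1 (20 nt, A=2 T=7 G=6 C=5): Tm = 64.9 + 41·(11 − 16.4)/20 = 53.8°C ✓; longest run = 3 ✓; GC 11/20 = 55.0% ✓; length 20 ✓ — passes.
Candidate 2 (22 nt, A=10 T=5 G=2 C=5): Tm = 64.9 + 41·(7 − 16.4)/22 = 47.4°C ✓; longest run = 3 ✓; GC 7/22 = 31.8%, outside 43.1–60.2% ✗; length 22 ✓ — fails.
Candidate 3 (22 nt, A=6 T=7 G=4 C=5): Tm = 64.9 + 41·(9 − 16.4)/22 = 51.1°C ✓; longest run = 4 ✓; GC 9/22 = 40.9%, outside 43.1–60.2% ✗; length 22 ✓ — fails.
Candidate 4 (23 nt, A=5 T=4 G=7 C=7): Tm = 64.9 + 41·(14 − 16.4)/23 = 60.6°C, outside 46.8–59.7°C ✗; longest run = 3 ✓; GC 14/23 = 60.9%, outside 43.1–60.2% ✗; length 23 ✓ — fails.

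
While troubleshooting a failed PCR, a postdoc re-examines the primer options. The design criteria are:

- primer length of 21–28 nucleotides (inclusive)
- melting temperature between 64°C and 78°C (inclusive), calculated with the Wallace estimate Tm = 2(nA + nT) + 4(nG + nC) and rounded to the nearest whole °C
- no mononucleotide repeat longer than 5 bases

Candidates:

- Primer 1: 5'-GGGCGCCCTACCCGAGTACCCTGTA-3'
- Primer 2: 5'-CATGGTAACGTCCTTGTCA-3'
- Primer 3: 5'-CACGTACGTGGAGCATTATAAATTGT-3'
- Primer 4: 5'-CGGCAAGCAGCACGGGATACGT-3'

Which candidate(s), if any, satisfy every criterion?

Primer 3 and Primer 4.

Primer 1 (25 nt, A=4 T=4 G=7 C=10): length 25 ✓; Tm = 2·8 + 4·17 = 84°C, outside 64–78°C ✗; longest run = 3 ✓ — fails.
Primer 2 (19 nt, A=4 T=6 G=4 C=5): length 19, outside 21–28 ✗; Tm = 2·10 + 4·9 = 56°C, outside 64–78°C ✗; longest run = 2 ✓ — fails.
Primer 3 (26 nt, A=8 T=8 G=6 C=4): length 26 ✓; Tm = 2·16 + 4·10 = 72°C ✓; longest run = 3 ✓ — passes.
Primer 4 (22 nt, A=6 T=2 G=8 C=6): length 22 ✓; Tm = 2·8 + 4·14 = 72°C ✓; longest run = 3 ✓ — passes.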